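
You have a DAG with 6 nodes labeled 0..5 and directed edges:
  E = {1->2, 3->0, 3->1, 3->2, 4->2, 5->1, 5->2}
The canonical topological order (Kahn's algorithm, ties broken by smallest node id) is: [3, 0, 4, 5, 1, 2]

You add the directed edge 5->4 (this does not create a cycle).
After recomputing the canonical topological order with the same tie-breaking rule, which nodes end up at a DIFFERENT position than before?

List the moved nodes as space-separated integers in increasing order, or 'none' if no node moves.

Old toposort: [3, 0, 4, 5, 1, 2]
Added edge 5->4
Recompute Kahn (smallest-id tiebreak):
  initial in-degrees: [1, 2, 4, 0, 1, 0]
  ready (indeg=0): [3, 5]
  pop 3: indeg[0]->0; indeg[1]->1; indeg[2]->3 | ready=[0, 5] | order so far=[3]
  pop 0: no out-edges | ready=[5] | order so far=[3, 0]
  pop 5: indeg[1]->0; indeg[2]->2; indeg[4]->0 | ready=[1, 4] | order so far=[3, 0, 5]
  pop 1: indeg[2]->1 | ready=[4] | order so far=[3, 0, 5, 1]
  pop 4: indeg[2]->0 | ready=[2] | order so far=[3, 0, 5, 1, 4]
  pop 2: no out-edges | ready=[] | order so far=[3, 0, 5, 1, 4, 2]
New canonical toposort: [3, 0, 5, 1, 4, 2]
Compare positions:
  Node 0: index 1 -> 1 (same)
  Node 1: index 4 -> 3 (moved)
  Node 2: index 5 -> 5 (same)
  Node 3: index 0 -> 0 (same)
  Node 4: index 2 -> 4 (moved)
  Node 5: index 3 -> 2 (moved)
Nodes that changed position: 1 4 5

Answer: 1 4 5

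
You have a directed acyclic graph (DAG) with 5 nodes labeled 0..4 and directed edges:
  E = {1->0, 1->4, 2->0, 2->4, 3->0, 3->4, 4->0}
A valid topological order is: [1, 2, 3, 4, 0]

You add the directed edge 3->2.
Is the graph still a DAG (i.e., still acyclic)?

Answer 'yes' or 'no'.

Given toposort: [1, 2, 3, 4, 0]
Position of 3: index 2; position of 2: index 1
New edge 3->2: backward (u after v in old order)
Backward edge: old toposort is now invalid. Check if this creates a cycle.
Does 2 already reach 3? Reachable from 2: [0, 2, 4]. NO -> still a DAG (reorder needed).
Still a DAG? yes

Answer: yes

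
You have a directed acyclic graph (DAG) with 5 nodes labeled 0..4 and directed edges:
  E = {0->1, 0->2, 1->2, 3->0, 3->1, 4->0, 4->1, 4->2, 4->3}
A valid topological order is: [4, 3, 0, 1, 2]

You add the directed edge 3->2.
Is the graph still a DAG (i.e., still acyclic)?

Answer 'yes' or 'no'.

Given toposort: [4, 3, 0, 1, 2]
Position of 3: index 1; position of 2: index 4
New edge 3->2: forward
Forward edge: respects the existing order. Still a DAG, same toposort still valid.
Still a DAG? yes

Answer: yes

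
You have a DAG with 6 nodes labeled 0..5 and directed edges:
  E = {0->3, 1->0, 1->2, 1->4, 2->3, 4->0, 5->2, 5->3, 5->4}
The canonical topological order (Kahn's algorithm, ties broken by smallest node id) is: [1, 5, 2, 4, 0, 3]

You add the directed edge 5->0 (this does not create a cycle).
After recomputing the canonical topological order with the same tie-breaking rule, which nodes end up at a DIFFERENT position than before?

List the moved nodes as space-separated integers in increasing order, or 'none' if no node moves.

Answer: none

Derivation:
Old toposort: [1, 5, 2, 4, 0, 3]
Added edge 5->0
Recompute Kahn (smallest-id tiebreak):
  initial in-degrees: [3, 0, 2, 3, 2, 0]
  ready (indeg=0): [1, 5]
  pop 1: indeg[0]->2; indeg[2]->1; indeg[4]->1 | ready=[5] | order so far=[1]
  pop 5: indeg[0]->1; indeg[2]->0; indeg[3]->2; indeg[4]->0 | ready=[2, 4] | order so far=[1, 5]
  pop 2: indeg[3]->1 | ready=[4] | order so far=[1, 5, 2]
  pop 4: indeg[0]->0 | ready=[0] | order so far=[1, 5, 2, 4]
  pop 0: indeg[3]->0 | ready=[3] | order so far=[1, 5, 2, 4, 0]
  pop 3: no out-edges | ready=[] | order so far=[1, 5, 2, 4, 0, 3]
New canonical toposort: [1, 5, 2, 4, 0, 3]
Compare positions:
  Node 0: index 4 -> 4 (same)
  Node 1: index 0 -> 0 (same)
  Node 2: index 2 -> 2 (same)
  Node 3: index 5 -> 5 (same)
  Node 4: index 3 -> 3 (same)
  Node 5: index 1 -> 1 (same)
Nodes that changed position: none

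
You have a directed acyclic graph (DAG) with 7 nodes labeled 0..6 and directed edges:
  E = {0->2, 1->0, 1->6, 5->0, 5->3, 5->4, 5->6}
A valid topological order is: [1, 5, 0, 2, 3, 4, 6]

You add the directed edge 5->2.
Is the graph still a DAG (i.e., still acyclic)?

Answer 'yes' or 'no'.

Given toposort: [1, 5, 0, 2, 3, 4, 6]
Position of 5: index 1; position of 2: index 3
New edge 5->2: forward
Forward edge: respects the existing order. Still a DAG, same toposort still valid.
Still a DAG? yes

Answer: yes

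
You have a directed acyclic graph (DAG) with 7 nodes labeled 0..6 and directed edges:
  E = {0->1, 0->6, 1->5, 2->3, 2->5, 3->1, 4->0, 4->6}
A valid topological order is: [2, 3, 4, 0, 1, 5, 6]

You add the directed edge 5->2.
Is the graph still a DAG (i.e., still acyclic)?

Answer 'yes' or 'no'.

Given toposort: [2, 3, 4, 0, 1, 5, 6]
Position of 5: index 5; position of 2: index 0
New edge 5->2: backward (u after v in old order)
Backward edge: old toposort is now invalid. Check if this creates a cycle.
Does 2 already reach 5? Reachable from 2: [1, 2, 3, 5]. YES -> cycle!
Still a DAG? no

Answer: no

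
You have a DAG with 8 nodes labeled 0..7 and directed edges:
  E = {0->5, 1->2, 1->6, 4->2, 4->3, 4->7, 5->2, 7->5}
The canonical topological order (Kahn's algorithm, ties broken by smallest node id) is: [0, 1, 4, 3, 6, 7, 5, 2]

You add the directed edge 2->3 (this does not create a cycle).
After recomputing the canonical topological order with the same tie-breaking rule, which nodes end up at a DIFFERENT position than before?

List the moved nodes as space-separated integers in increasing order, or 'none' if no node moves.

Old toposort: [0, 1, 4, 3, 6, 7, 5, 2]
Added edge 2->3
Recompute Kahn (smallest-id tiebreak):
  initial in-degrees: [0, 0, 3, 2, 0, 2, 1, 1]
  ready (indeg=0): [0, 1, 4]
  pop 0: indeg[5]->1 | ready=[1, 4] | order so far=[0]
  pop 1: indeg[2]->2; indeg[6]->0 | ready=[4, 6] | order so far=[0, 1]
  pop 4: indeg[2]->1; indeg[3]->1; indeg[7]->0 | ready=[6, 7] | order so far=[0, 1, 4]
  pop 6: no out-edges | ready=[7] | order so far=[0, 1, 4, 6]
  pop 7: indeg[5]->0 | ready=[5] | order so far=[0, 1, 4, 6, 7]
  pop 5: indeg[2]->0 | ready=[2] | order so far=[0, 1, 4, 6, 7, 5]
  pop 2: indeg[3]->0 | ready=[3] | order so far=[0, 1, 4, 6, 7, 5, 2]
  pop 3: no out-edges | ready=[] | order so far=[0, 1, 4, 6, 7, 5, 2, 3]
New canonical toposort: [0, 1, 4, 6, 7, 5, 2, 3]
Compare positions:
  Node 0: index 0 -> 0 (same)
  Node 1: index 1 -> 1 (same)
  Node 2: index 7 -> 6 (moved)
  Node 3: index 3 -> 7 (moved)
  Node 4: index 2 -> 2 (same)
  Node 5: index 6 -> 5 (moved)
  Node 6: index 4 -> 3 (moved)
  Node 7: index 5 -> 4 (moved)
Nodes that changed position: 2 3 5 6 7

Answer: 2 3 5 6 7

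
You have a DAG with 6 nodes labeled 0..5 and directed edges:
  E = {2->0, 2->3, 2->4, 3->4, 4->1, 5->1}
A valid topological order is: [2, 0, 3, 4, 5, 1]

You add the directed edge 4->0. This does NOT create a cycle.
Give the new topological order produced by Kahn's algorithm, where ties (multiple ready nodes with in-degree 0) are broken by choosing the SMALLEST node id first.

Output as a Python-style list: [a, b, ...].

Answer: [2, 3, 4, 0, 5, 1]

Derivation:
Old toposort: [2, 0, 3, 4, 5, 1]
Added edge: 4->0
Position of 4 (3) > position of 0 (1). Must reorder: 4 must now come before 0.
Run Kahn's algorithm (break ties by smallest node id):
  initial in-degrees: [2, 2, 0, 1, 2, 0]
  ready (indeg=0): [2, 5]
  pop 2: indeg[0]->1; indeg[3]->0; indeg[4]->1 | ready=[3, 5] | order so far=[2]
  pop 3: indeg[4]->0 | ready=[4, 5] | order so far=[2, 3]
  pop 4: indeg[0]->0; indeg[1]->1 | ready=[0, 5] | order so far=[2, 3, 4]
  pop 0: no out-edges | ready=[5] | order so far=[2, 3, 4, 0]
  pop 5: indeg[1]->0 | ready=[1] | order so far=[2, 3, 4, 0, 5]
  pop 1: no out-edges | ready=[] | order so far=[2, 3, 4, 0, 5, 1]
  Result: [2, 3, 4, 0, 5, 1]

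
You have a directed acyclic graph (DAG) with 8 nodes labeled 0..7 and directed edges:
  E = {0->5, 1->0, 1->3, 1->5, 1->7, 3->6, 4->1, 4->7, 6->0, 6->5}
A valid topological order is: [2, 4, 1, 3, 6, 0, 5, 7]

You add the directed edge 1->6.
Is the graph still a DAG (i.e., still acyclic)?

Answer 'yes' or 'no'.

Given toposort: [2, 4, 1, 3, 6, 0, 5, 7]
Position of 1: index 2; position of 6: index 4
New edge 1->6: forward
Forward edge: respects the existing order. Still a DAG, same toposort still valid.
Still a DAG? yes

Answer: yes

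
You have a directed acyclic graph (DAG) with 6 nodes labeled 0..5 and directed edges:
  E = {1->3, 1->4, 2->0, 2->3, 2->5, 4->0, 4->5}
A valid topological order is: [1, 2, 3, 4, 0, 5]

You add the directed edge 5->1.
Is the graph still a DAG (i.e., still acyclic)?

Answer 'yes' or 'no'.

Answer: no

Derivation:
Given toposort: [1, 2, 3, 4, 0, 5]
Position of 5: index 5; position of 1: index 0
New edge 5->1: backward (u after v in old order)
Backward edge: old toposort is now invalid. Check if this creates a cycle.
Does 1 already reach 5? Reachable from 1: [0, 1, 3, 4, 5]. YES -> cycle!
Still a DAG? no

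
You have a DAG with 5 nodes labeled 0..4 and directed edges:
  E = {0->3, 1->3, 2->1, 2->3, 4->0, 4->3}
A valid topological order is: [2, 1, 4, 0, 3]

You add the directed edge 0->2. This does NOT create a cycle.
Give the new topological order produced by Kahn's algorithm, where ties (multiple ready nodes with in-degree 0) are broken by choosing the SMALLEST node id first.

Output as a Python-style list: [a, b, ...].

Old toposort: [2, 1, 4, 0, 3]
Added edge: 0->2
Position of 0 (3) > position of 2 (0). Must reorder: 0 must now come before 2.
Run Kahn's algorithm (break ties by smallest node id):
  initial in-degrees: [1, 1, 1, 4, 0]
  ready (indeg=0): [4]
  pop 4: indeg[0]->0; indeg[3]->3 | ready=[0] | order so far=[4]
  pop 0: indeg[2]->0; indeg[3]->2 | ready=[2] | order so far=[4, 0]
  pop 2: indeg[1]->0; indeg[3]->1 | ready=[1] | order so far=[4, 0, 2]
  pop 1: indeg[3]->0 | ready=[3] | order so far=[4, 0, 2, 1]
  pop 3: no out-edges | ready=[] | order so far=[4, 0, 2, 1, 3]
  Result: [4, 0, 2, 1, 3]

Answer: [4, 0, 2, 1, 3]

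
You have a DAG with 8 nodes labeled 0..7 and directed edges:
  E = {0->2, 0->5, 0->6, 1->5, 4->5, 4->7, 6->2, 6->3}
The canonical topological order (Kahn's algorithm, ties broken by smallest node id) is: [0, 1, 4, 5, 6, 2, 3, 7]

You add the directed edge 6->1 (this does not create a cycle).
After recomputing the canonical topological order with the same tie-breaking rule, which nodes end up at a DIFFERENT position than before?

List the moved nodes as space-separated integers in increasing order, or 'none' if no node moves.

Old toposort: [0, 1, 4, 5, 6, 2, 3, 7]
Added edge 6->1
Recompute Kahn (smallest-id tiebreak):
  initial in-degrees: [0, 1, 2, 1, 0, 3, 1, 1]
  ready (indeg=0): [0, 4]
  pop 0: indeg[2]->1; indeg[5]->2; indeg[6]->0 | ready=[4, 6] | order so far=[0]
  pop 4: indeg[5]->1; indeg[7]->0 | ready=[6, 7] | order so far=[0, 4]
  pop 6: indeg[1]->0; indeg[2]->0; indeg[3]->0 | ready=[1, 2, 3, 7] | order so far=[0, 4, 6]
  pop 1: indeg[5]->0 | ready=[2, 3, 5, 7] | order so far=[0, 4, 6, 1]
  pop 2: no out-edges | ready=[3, 5, 7] | order so far=[0, 4, 6, 1, 2]
  pop 3: no out-edges | ready=[5, 7] | order so far=[0, 4, 6, 1, 2, 3]
  pop 5: no out-edges | ready=[7] | order so far=[0, 4, 6, 1, 2, 3, 5]
  pop 7: no out-edges | ready=[] | order so far=[0, 4, 6, 1, 2, 3, 5, 7]
New canonical toposort: [0, 4, 6, 1, 2, 3, 5, 7]
Compare positions:
  Node 0: index 0 -> 0 (same)
  Node 1: index 1 -> 3 (moved)
  Node 2: index 5 -> 4 (moved)
  Node 3: index 6 -> 5 (moved)
  Node 4: index 2 -> 1 (moved)
  Node 5: index 3 -> 6 (moved)
  Node 6: index 4 -> 2 (moved)
  Node 7: index 7 -> 7 (same)
Nodes that changed position: 1 2 3 4 5 6

Answer: 1 2 3 4 5 6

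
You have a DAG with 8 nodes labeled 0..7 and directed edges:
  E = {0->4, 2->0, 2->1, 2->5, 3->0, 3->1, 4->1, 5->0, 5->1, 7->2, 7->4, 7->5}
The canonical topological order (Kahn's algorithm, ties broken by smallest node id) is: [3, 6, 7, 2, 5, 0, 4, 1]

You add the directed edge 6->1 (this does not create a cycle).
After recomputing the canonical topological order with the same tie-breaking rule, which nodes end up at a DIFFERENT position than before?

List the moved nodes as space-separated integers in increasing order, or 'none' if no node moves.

Old toposort: [3, 6, 7, 2, 5, 0, 4, 1]
Added edge 6->1
Recompute Kahn (smallest-id tiebreak):
  initial in-degrees: [3, 5, 1, 0, 2, 2, 0, 0]
  ready (indeg=0): [3, 6, 7]
  pop 3: indeg[0]->2; indeg[1]->4 | ready=[6, 7] | order so far=[3]
  pop 6: indeg[1]->3 | ready=[7] | order so far=[3, 6]
  pop 7: indeg[2]->0; indeg[4]->1; indeg[5]->1 | ready=[2] | order so far=[3, 6, 7]
  pop 2: indeg[0]->1; indeg[1]->2; indeg[5]->0 | ready=[5] | order so far=[3, 6, 7, 2]
  pop 5: indeg[0]->0; indeg[1]->1 | ready=[0] | order so far=[3, 6, 7, 2, 5]
  pop 0: indeg[4]->0 | ready=[4] | order so far=[3, 6, 7, 2, 5, 0]
  pop 4: indeg[1]->0 | ready=[1] | order so far=[3, 6, 7, 2, 5, 0, 4]
  pop 1: no out-edges | ready=[] | order so far=[3, 6, 7, 2, 5, 0, 4, 1]
New canonical toposort: [3, 6, 7, 2, 5, 0, 4, 1]
Compare positions:
  Node 0: index 5 -> 5 (same)
  Node 1: index 7 -> 7 (same)
  Node 2: index 3 -> 3 (same)
  Node 3: index 0 -> 0 (same)
  Node 4: index 6 -> 6 (same)
  Node 5: index 4 -> 4 (same)
  Node 6: index 1 -> 1 (same)
  Node 7: index 2 -> 2 (same)
Nodes that changed position: none

Answer: none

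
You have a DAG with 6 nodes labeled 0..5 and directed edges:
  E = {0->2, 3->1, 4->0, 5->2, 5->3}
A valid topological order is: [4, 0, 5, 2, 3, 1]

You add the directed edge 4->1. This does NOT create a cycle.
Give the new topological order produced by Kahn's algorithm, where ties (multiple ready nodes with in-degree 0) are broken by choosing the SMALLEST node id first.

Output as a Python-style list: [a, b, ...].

Old toposort: [4, 0, 5, 2, 3, 1]
Added edge: 4->1
Position of 4 (0) < position of 1 (5). Old order still valid.
Run Kahn's algorithm (break ties by smallest node id):
  initial in-degrees: [1, 2, 2, 1, 0, 0]
  ready (indeg=0): [4, 5]
  pop 4: indeg[0]->0; indeg[1]->1 | ready=[0, 5] | order so far=[4]
  pop 0: indeg[2]->1 | ready=[5] | order so far=[4, 0]
  pop 5: indeg[2]->0; indeg[3]->0 | ready=[2, 3] | order so far=[4, 0, 5]
  pop 2: no out-edges | ready=[3] | order so far=[4, 0, 5, 2]
  pop 3: indeg[1]->0 | ready=[1] | order so far=[4, 0, 5, 2, 3]
  pop 1: no out-edges | ready=[] | order so far=[4, 0, 5, 2, 3, 1]
  Result: [4, 0, 5, 2, 3, 1]

Answer: [4, 0, 5, 2, 3, 1]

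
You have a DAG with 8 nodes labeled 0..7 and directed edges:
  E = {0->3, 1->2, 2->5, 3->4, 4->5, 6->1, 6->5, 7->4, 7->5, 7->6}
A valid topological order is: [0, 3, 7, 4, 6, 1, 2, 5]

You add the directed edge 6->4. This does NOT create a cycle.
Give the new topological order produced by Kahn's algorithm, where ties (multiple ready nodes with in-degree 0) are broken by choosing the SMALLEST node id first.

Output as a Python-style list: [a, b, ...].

Answer: [0, 3, 7, 6, 1, 2, 4, 5]

Derivation:
Old toposort: [0, 3, 7, 4, 6, 1, 2, 5]
Added edge: 6->4
Position of 6 (4) > position of 4 (3). Must reorder: 6 must now come before 4.
Run Kahn's algorithm (break ties by smallest node id):
  initial in-degrees: [0, 1, 1, 1, 3, 4, 1, 0]
  ready (indeg=0): [0, 7]
  pop 0: indeg[3]->0 | ready=[3, 7] | order so far=[0]
  pop 3: indeg[4]->2 | ready=[7] | order so far=[0, 3]
  pop 7: indeg[4]->1; indeg[5]->3; indeg[6]->0 | ready=[6] | order so far=[0, 3, 7]
  pop 6: indeg[1]->0; indeg[4]->0; indeg[5]->2 | ready=[1, 4] | order so far=[0, 3, 7, 6]
  pop 1: indeg[2]->0 | ready=[2, 4] | order so far=[0, 3, 7, 6, 1]
  pop 2: indeg[5]->1 | ready=[4] | order so far=[0, 3, 7, 6, 1, 2]
  pop 4: indeg[5]->0 | ready=[5] | order so far=[0, 3, 7, 6, 1, 2, 4]
  pop 5: no out-edges | ready=[] | order so far=[0, 3, 7, 6, 1, 2, 4, 5]
  Result: [0, 3, 7, 6, 1, 2, 4, 5]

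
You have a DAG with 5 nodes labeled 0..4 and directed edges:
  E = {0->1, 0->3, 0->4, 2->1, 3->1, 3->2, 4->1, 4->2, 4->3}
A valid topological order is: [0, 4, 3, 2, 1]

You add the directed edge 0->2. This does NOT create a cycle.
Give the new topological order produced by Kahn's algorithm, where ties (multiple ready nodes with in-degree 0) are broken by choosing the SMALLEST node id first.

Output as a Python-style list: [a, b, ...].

Old toposort: [0, 4, 3, 2, 1]
Added edge: 0->2
Position of 0 (0) < position of 2 (3). Old order still valid.
Run Kahn's algorithm (break ties by smallest node id):
  initial in-degrees: [0, 4, 3, 2, 1]
  ready (indeg=0): [0]
  pop 0: indeg[1]->3; indeg[2]->2; indeg[3]->1; indeg[4]->0 | ready=[4] | order so far=[0]
  pop 4: indeg[1]->2; indeg[2]->1; indeg[3]->0 | ready=[3] | order so far=[0, 4]
  pop 3: indeg[1]->1; indeg[2]->0 | ready=[2] | order so far=[0, 4, 3]
  pop 2: indeg[1]->0 | ready=[1] | order so far=[0, 4, 3, 2]
  pop 1: no out-edges | ready=[] | order so far=[0, 4, 3, 2, 1]
  Result: [0, 4, 3, 2, 1]

Answer: [0, 4, 3, 2, 1]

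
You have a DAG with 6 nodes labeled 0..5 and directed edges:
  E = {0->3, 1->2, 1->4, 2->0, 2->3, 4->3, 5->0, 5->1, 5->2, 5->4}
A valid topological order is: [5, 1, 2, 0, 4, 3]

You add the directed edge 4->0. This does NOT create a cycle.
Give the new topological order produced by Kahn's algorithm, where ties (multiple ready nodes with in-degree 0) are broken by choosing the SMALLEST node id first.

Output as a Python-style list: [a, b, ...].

Old toposort: [5, 1, 2, 0, 4, 3]
Added edge: 4->0
Position of 4 (4) > position of 0 (3). Must reorder: 4 must now come before 0.
Run Kahn's algorithm (break ties by smallest node id):
  initial in-degrees: [3, 1, 2, 3, 2, 0]
  ready (indeg=0): [5]
  pop 5: indeg[0]->2; indeg[1]->0; indeg[2]->1; indeg[4]->1 | ready=[1] | order so far=[5]
  pop 1: indeg[2]->0; indeg[4]->0 | ready=[2, 4] | order so far=[5, 1]
  pop 2: indeg[0]->1; indeg[3]->2 | ready=[4] | order so far=[5, 1, 2]
  pop 4: indeg[0]->0; indeg[3]->1 | ready=[0] | order so far=[5, 1, 2, 4]
  pop 0: indeg[3]->0 | ready=[3] | order so far=[5, 1, 2, 4, 0]
  pop 3: no out-edges | ready=[] | order so far=[5, 1, 2, 4, 0, 3]
  Result: [5, 1, 2, 4, 0, 3]

Answer: [5, 1, 2, 4, 0, 3]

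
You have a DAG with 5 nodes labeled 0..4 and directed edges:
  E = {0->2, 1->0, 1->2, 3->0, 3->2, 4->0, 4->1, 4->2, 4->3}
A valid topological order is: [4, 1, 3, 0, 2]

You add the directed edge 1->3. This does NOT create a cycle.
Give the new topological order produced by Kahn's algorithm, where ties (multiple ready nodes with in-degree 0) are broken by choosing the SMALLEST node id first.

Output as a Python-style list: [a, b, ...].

Old toposort: [4, 1, 3, 0, 2]
Added edge: 1->3
Position of 1 (1) < position of 3 (2). Old order still valid.
Run Kahn's algorithm (break ties by smallest node id):
  initial in-degrees: [3, 1, 4, 2, 0]
  ready (indeg=0): [4]
  pop 4: indeg[0]->2; indeg[1]->0; indeg[2]->3; indeg[3]->1 | ready=[1] | order so far=[4]
  pop 1: indeg[0]->1; indeg[2]->2; indeg[3]->0 | ready=[3] | order so far=[4, 1]
  pop 3: indeg[0]->0; indeg[2]->1 | ready=[0] | order so far=[4, 1, 3]
  pop 0: indeg[2]->0 | ready=[2] | order so far=[4, 1, 3, 0]
  pop 2: no out-edges | ready=[] | order so far=[4, 1, 3, 0, 2]
  Result: [4, 1, 3, 0, 2]

Answer: [4, 1, 3, 0, 2]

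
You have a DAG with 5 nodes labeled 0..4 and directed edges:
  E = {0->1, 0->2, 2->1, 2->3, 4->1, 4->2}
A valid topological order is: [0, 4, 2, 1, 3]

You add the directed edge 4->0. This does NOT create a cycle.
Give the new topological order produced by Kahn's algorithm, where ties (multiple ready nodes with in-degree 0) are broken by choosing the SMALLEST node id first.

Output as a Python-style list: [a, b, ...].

Answer: [4, 0, 2, 1, 3]

Derivation:
Old toposort: [0, 4, 2, 1, 3]
Added edge: 4->0
Position of 4 (1) > position of 0 (0). Must reorder: 4 must now come before 0.
Run Kahn's algorithm (break ties by smallest node id):
  initial in-degrees: [1, 3, 2, 1, 0]
  ready (indeg=0): [4]
  pop 4: indeg[0]->0; indeg[1]->2; indeg[2]->1 | ready=[0] | order so far=[4]
  pop 0: indeg[1]->1; indeg[2]->0 | ready=[2] | order so far=[4, 0]
  pop 2: indeg[1]->0; indeg[3]->0 | ready=[1, 3] | order so far=[4, 0, 2]
  pop 1: no out-edges | ready=[3] | order so far=[4, 0, 2, 1]
  pop 3: no out-edges | ready=[] | order so far=[4, 0, 2, 1, 3]
  Result: [4, 0, 2, 1, 3]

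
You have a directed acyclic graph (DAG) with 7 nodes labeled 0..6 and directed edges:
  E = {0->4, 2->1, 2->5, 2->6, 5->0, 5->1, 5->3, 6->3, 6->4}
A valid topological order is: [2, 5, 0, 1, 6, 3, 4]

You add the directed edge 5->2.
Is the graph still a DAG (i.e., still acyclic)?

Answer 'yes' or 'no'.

Answer: no

Derivation:
Given toposort: [2, 5, 0, 1, 6, 3, 4]
Position of 5: index 1; position of 2: index 0
New edge 5->2: backward (u after v in old order)
Backward edge: old toposort is now invalid. Check if this creates a cycle.
Does 2 already reach 5? Reachable from 2: [0, 1, 2, 3, 4, 5, 6]. YES -> cycle!
Still a DAG? no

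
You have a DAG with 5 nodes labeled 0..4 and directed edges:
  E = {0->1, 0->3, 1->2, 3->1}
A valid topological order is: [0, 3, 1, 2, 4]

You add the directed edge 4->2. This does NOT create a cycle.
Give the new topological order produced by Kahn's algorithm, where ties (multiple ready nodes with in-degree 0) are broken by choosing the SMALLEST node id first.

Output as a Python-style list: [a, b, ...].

Answer: [0, 3, 1, 4, 2]

Derivation:
Old toposort: [0, 3, 1, 2, 4]
Added edge: 4->2
Position of 4 (4) > position of 2 (3). Must reorder: 4 must now come before 2.
Run Kahn's algorithm (break ties by smallest node id):
  initial in-degrees: [0, 2, 2, 1, 0]
  ready (indeg=0): [0, 4]
  pop 0: indeg[1]->1; indeg[3]->0 | ready=[3, 4] | order so far=[0]
  pop 3: indeg[1]->0 | ready=[1, 4] | order so far=[0, 3]
  pop 1: indeg[2]->1 | ready=[4] | order so far=[0, 3, 1]
  pop 4: indeg[2]->0 | ready=[2] | order so far=[0, 3, 1, 4]
  pop 2: no out-edges | ready=[] | order so far=[0, 3, 1, 4, 2]
  Result: [0, 3, 1, 4, 2]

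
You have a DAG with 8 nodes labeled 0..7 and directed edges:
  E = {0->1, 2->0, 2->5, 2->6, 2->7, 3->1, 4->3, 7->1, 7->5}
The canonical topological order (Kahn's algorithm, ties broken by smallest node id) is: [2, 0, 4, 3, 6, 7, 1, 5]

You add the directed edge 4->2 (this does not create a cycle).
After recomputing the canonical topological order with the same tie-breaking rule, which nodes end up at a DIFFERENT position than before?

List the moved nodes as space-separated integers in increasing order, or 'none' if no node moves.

Old toposort: [2, 0, 4, 3, 6, 7, 1, 5]
Added edge 4->2
Recompute Kahn (smallest-id tiebreak):
  initial in-degrees: [1, 3, 1, 1, 0, 2, 1, 1]
  ready (indeg=0): [4]
  pop 4: indeg[2]->0; indeg[3]->0 | ready=[2, 3] | order so far=[4]
  pop 2: indeg[0]->0; indeg[5]->1; indeg[6]->0; indeg[7]->0 | ready=[0, 3, 6, 7] | order so far=[4, 2]
  pop 0: indeg[1]->2 | ready=[3, 6, 7] | order so far=[4, 2, 0]
  pop 3: indeg[1]->1 | ready=[6, 7] | order so far=[4, 2, 0, 3]
  pop 6: no out-edges | ready=[7] | order so far=[4, 2, 0, 3, 6]
  pop 7: indeg[1]->0; indeg[5]->0 | ready=[1, 5] | order so far=[4, 2, 0, 3, 6, 7]
  pop 1: no out-edges | ready=[5] | order so far=[4, 2, 0, 3, 6, 7, 1]
  pop 5: no out-edges | ready=[] | order so far=[4, 2, 0, 3, 6, 7, 1, 5]
New canonical toposort: [4, 2, 0, 3, 6, 7, 1, 5]
Compare positions:
  Node 0: index 1 -> 2 (moved)
  Node 1: index 6 -> 6 (same)
  Node 2: index 0 -> 1 (moved)
  Node 3: index 3 -> 3 (same)
  Node 4: index 2 -> 0 (moved)
  Node 5: index 7 -> 7 (same)
  Node 6: index 4 -> 4 (same)
  Node 7: index 5 -> 5 (same)
Nodes that changed position: 0 2 4

Answer: 0 2 4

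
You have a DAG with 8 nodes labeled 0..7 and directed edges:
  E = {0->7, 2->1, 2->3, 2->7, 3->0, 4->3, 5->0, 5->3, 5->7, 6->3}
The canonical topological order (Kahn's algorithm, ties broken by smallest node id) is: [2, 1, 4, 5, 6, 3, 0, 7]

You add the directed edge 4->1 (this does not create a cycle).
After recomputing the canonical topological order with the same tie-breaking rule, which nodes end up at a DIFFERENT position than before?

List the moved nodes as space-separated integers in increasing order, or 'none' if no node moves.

Old toposort: [2, 1, 4, 5, 6, 3, 0, 7]
Added edge 4->1
Recompute Kahn (smallest-id tiebreak):
  initial in-degrees: [2, 2, 0, 4, 0, 0, 0, 3]
  ready (indeg=0): [2, 4, 5, 6]
  pop 2: indeg[1]->1; indeg[3]->3; indeg[7]->2 | ready=[4, 5, 6] | order so far=[2]
  pop 4: indeg[1]->0; indeg[3]->2 | ready=[1, 5, 6] | order so far=[2, 4]
  pop 1: no out-edges | ready=[5, 6] | order so far=[2, 4, 1]
  pop 5: indeg[0]->1; indeg[3]->1; indeg[7]->1 | ready=[6] | order so far=[2, 4, 1, 5]
  pop 6: indeg[3]->0 | ready=[3] | order so far=[2, 4, 1, 5, 6]
  pop 3: indeg[0]->0 | ready=[0] | order so far=[2, 4, 1, 5, 6, 3]
  pop 0: indeg[7]->0 | ready=[7] | order so far=[2, 4, 1, 5, 6, 3, 0]
  pop 7: no out-edges | ready=[] | order so far=[2, 4, 1, 5, 6, 3, 0, 7]
New canonical toposort: [2, 4, 1, 5, 6, 3, 0, 7]
Compare positions:
  Node 0: index 6 -> 6 (same)
  Node 1: index 1 -> 2 (moved)
  Node 2: index 0 -> 0 (same)
  Node 3: index 5 -> 5 (same)
  Node 4: index 2 -> 1 (moved)
  Node 5: index 3 -> 3 (same)
  Node 6: index 4 -> 4 (same)
  Node 7: index 7 -> 7 (same)
Nodes that changed position: 1 4

Answer: 1 4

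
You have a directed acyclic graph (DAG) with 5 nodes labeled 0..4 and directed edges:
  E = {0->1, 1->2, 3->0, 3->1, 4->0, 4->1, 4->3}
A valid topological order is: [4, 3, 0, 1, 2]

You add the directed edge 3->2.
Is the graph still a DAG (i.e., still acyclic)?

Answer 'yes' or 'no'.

Answer: yes

Derivation:
Given toposort: [4, 3, 0, 1, 2]
Position of 3: index 1; position of 2: index 4
New edge 3->2: forward
Forward edge: respects the existing order. Still a DAG, same toposort still valid.
Still a DAG? yes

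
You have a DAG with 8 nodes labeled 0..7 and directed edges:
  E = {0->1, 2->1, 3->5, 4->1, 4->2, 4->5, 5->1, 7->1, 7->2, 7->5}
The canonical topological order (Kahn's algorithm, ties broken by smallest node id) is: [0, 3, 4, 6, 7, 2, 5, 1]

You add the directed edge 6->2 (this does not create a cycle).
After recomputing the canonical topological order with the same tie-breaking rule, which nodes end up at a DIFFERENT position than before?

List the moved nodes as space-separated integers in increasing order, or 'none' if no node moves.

Old toposort: [0, 3, 4, 6, 7, 2, 5, 1]
Added edge 6->2
Recompute Kahn (smallest-id tiebreak):
  initial in-degrees: [0, 5, 3, 0, 0, 3, 0, 0]
  ready (indeg=0): [0, 3, 4, 6, 7]
  pop 0: indeg[1]->4 | ready=[3, 4, 6, 7] | order so far=[0]
  pop 3: indeg[5]->2 | ready=[4, 6, 7] | order so far=[0, 3]
  pop 4: indeg[1]->3; indeg[2]->2; indeg[5]->1 | ready=[6, 7] | order so far=[0, 3, 4]
  pop 6: indeg[2]->1 | ready=[7] | order so far=[0, 3, 4, 6]
  pop 7: indeg[1]->2; indeg[2]->0; indeg[5]->0 | ready=[2, 5] | order so far=[0, 3, 4, 6, 7]
  pop 2: indeg[1]->1 | ready=[5] | order so far=[0, 3, 4, 6, 7, 2]
  pop 5: indeg[1]->0 | ready=[1] | order so far=[0, 3, 4, 6, 7, 2, 5]
  pop 1: no out-edges | ready=[] | order so far=[0, 3, 4, 6, 7, 2, 5, 1]
New canonical toposort: [0, 3, 4, 6, 7, 2, 5, 1]
Compare positions:
  Node 0: index 0 -> 0 (same)
  Node 1: index 7 -> 7 (same)
  Node 2: index 5 -> 5 (same)
  Node 3: index 1 -> 1 (same)
  Node 4: index 2 -> 2 (same)
  Node 5: index 6 -> 6 (same)
  Node 6: index 3 -> 3 (same)
  Node 7: index 4 -> 4 (same)
Nodes that changed position: none

Answer: none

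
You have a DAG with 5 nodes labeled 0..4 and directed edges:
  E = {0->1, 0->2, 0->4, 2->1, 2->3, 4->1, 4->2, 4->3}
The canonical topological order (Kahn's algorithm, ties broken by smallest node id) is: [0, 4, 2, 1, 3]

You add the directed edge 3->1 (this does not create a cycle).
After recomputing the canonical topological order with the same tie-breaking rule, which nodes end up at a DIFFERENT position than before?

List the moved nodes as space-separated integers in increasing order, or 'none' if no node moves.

Answer: 1 3

Derivation:
Old toposort: [0, 4, 2, 1, 3]
Added edge 3->1
Recompute Kahn (smallest-id tiebreak):
  initial in-degrees: [0, 4, 2, 2, 1]
  ready (indeg=0): [0]
  pop 0: indeg[1]->3; indeg[2]->1; indeg[4]->0 | ready=[4] | order so far=[0]
  pop 4: indeg[1]->2; indeg[2]->0; indeg[3]->1 | ready=[2] | order so far=[0, 4]
  pop 2: indeg[1]->1; indeg[3]->0 | ready=[3] | order so far=[0, 4, 2]
  pop 3: indeg[1]->0 | ready=[1] | order so far=[0, 4, 2, 3]
  pop 1: no out-edges | ready=[] | order so far=[0, 4, 2, 3, 1]
New canonical toposort: [0, 4, 2, 3, 1]
Compare positions:
  Node 0: index 0 -> 0 (same)
  Node 1: index 3 -> 4 (moved)
  Node 2: index 2 -> 2 (same)
  Node 3: index 4 -> 3 (moved)
  Node 4: index 1 -> 1 (same)
Nodes that changed position: 1 3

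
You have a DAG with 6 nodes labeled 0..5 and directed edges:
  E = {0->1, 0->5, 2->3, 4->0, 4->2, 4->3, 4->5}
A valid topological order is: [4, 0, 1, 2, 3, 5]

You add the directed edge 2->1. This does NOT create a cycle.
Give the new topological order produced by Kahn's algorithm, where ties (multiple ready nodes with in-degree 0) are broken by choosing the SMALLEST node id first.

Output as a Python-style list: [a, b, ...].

Answer: [4, 0, 2, 1, 3, 5]

Derivation:
Old toposort: [4, 0, 1, 2, 3, 5]
Added edge: 2->1
Position of 2 (3) > position of 1 (2). Must reorder: 2 must now come before 1.
Run Kahn's algorithm (break ties by smallest node id):
  initial in-degrees: [1, 2, 1, 2, 0, 2]
  ready (indeg=0): [4]
  pop 4: indeg[0]->0; indeg[2]->0; indeg[3]->1; indeg[5]->1 | ready=[0, 2] | order so far=[4]
  pop 0: indeg[1]->1; indeg[5]->0 | ready=[2, 5] | order so far=[4, 0]
  pop 2: indeg[1]->0; indeg[3]->0 | ready=[1, 3, 5] | order so far=[4, 0, 2]
  pop 1: no out-edges | ready=[3, 5] | order so far=[4, 0, 2, 1]
  pop 3: no out-edges | ready=[5] | order so far=[4, 0, 2, 1, 3]
  pop 5: no out-edges | ready=[] | order so far=[4, 0, 2, 1, 3, 5]
  Result: [4, 0, 2, 1, 3, 5]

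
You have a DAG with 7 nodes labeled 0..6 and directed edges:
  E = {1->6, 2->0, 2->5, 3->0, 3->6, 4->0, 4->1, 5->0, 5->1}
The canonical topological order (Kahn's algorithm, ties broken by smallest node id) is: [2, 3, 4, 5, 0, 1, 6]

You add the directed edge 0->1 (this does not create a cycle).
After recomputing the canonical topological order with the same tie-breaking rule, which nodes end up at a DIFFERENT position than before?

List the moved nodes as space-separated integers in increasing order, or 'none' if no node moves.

Answer: none

Derivation:
Old toposort: [2, 3, 4, 5, 0, 1, 6]
Added edge 0->1
Recompute Kahn (smallest-id tiebreak):
  initial in-degrees: [4, 3, 0, 0, 0, 1, 2]
  ready (indeg=0): [2, 3, 4]
  pop 2: indeg[0]->3; indeg[5]->0 | ready=[3, 4, 5] | order so far=[2]
  pop 3: indeg[0]->2; indeg[6]->1 | ready=[4, 5] | order so far=[2, 3]
  pop 4: indeg[0]->1; indeg[1]->2 | ready=[5] | order so far=[2, 3, 4]
  pop 5: indeg[0]->0; indeg[1]->1 | ready=[0] | order so far=[2, 3, 4, 5]
  pop 0: indeg[1]->0 | ready=[1] | order so far=[2, 3, 4, 5, 0]
  pop 1: indeg[6]->0 | ready=[6] | order so far=[2, 3, 4, 5, 0, 1]
  pop 6: no out-edges | ready=[] | order so far=[2, 3, 4, 5, 0, 1, 6]
New canonical toposort: [2, 3, 4, 5, 0, 1, 6]
Compare positions:
  Node 0: index 4 -> 4 (same)
  Node 1: index 5 -> 5 (same)
  Node 2: index 0 -> 0 (same)
  Node 3: index 1 -> 1 (same)
  Node 4: index 2 -> 2 (same)
  Node 5: index 3 -> 3 (same)
  Node 6: index 6 -> 6 (same)
Nodes that changed position: none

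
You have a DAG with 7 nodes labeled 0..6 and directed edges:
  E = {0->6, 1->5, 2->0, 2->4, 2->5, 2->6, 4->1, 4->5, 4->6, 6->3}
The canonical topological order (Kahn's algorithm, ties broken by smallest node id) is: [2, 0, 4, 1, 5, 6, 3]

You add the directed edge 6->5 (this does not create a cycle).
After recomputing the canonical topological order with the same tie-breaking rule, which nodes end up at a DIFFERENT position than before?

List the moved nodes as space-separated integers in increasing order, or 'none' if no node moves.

Old toposort: [2, 0, 4, 1, 5, 6, 3]
Added edge 6->5
Recompute Kahn (smallest-id tiebreak):
  initial in-degrees: [1, 1, 0, 1, 1, 4, 3]
  ready (indeg=0): [2]
  pop 2: indeg[0]->0; indeg[4]->0; indeg[5]->3; indeg[6]->2 | ready=[0, 4] | order so far=[2]
  pop 0: indeg[6]->1 | ready=[4] | order so far=[2, 0]
  pop 4: indeg[1]->0; indeg[5]->2; indeg[6]->0 | ready=[1, 6] | order so far=[2, 0, 4]
  pop 1: indeg[5]->1 | ready=[6] | order so far=[2, 0, 4, 1]
  pop 6: indeg[3]->0; indeg[5]->0 | ready=[3, 5] | order so far=[2, 0, 4, 1, 6]
  pop 3: no out-edges | ready=[5] | order so far=[2, 0, 4, 1, 6, 3]
  pop 5: no out-edges | ready=[] | order so far=[2, 0, 4, 1, 6, 3, 5]
New canonical toposort: [2, 0, 4, 1, 6, 3, 5]
Compare positions:
  Node 0: index 1 -> 1 (same)
  Node 1: index 3 -> 3 (same)
  Node 2: index 0 -> 0 (same)
  Node 3: index 6 -> 5 (moved)
  Node 4: index 2 -> 2 (same)
  Node 5: index 4 -> 6 (moved)
  Node 6: index 5 -> 4 (moved)
Nodes that changed position: 3 5 6

Answer: 3 5 6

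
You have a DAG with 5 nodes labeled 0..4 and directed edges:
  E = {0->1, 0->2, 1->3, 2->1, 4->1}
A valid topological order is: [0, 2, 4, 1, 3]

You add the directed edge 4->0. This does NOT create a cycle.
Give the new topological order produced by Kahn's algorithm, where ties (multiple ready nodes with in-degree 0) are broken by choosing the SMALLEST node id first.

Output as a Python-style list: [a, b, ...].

Old toposort: [0, 2, 4, 1, 3]
Added edge: 4->0
Position of 4 (2) > position of 0 (0). Must reorder: 4 must now come before 0.
Run Kahn's algorithm (break ties by smallest node id):
  initial in-degrees: [1, 3, 1, 1, 0]
  ready (indeg=0): [4]
  pop 4: indeg[0]->0; indeg[1]->2 | ready=[0] | order so far=[4]
  pop 0: indeg[1]->1; indeg[2]->0 | ready=[2] | order so far=[4, 0]
  pop 2: indeg[1]->0 | ready=[1] | order so far=[4, 0, 2]
  pop 1: indeg[3]->0 | ready=[3] | order so far=[4, 0, 2, 1]
  pop 3: no out-edges | ready=[] | order so far=[4, 0, 2, 1, 3]
  Result: [4, 0, 2, 1, 3]

Answer: [4, 0, 2, 1, 3]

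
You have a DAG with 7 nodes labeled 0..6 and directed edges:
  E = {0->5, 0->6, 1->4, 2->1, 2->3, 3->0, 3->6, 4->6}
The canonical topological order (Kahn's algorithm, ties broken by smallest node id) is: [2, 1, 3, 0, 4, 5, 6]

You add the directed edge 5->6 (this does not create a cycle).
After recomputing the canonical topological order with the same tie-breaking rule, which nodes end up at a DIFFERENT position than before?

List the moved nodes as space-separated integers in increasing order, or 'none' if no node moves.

Answer: none

Derivation:
Old toposort: [2, 1, 3, 0, 4, 5, 6]
Added edge 5->6
Recompute Kahn (smallest-id tiebreak):
  initial in-degrees: [1, 1, 0, 1, 1, 1, 4]
  ready (indeg=0): [2]
  pop 2: indeg[1]->0; indeg[3]->0 | ready=[1, 3] | order so far=[2]
  pop 1: indeg[4]->0 | ready=[3, 4] | order so far=[2, 1]
  pop 3: indeg[0]->0; indeg[6]->3 | ready=[0, 4] | order so far=[2, 1, 3]
  pop 0: indeg[5]->0; indeg[6]->2 | ready=[4, 5] | order so far=[2, 1, 3, 0]
  pop 4: indeg[6]->1 | ready=[5] | order so far=[2, 1, 3, 0, 4]
  pop 5: indeg[6]->0 | ready=[6] | order so far=[2, 1, 3, 0, 4, 5]
  pop 6: no out-edges | ready=[] | order so far=[2, 1, 3, 0, 4, 5, 6]
New canonical toposort: [2, 1, 3, 0, 4, 5, 6]
Compare positions:
  Node 0: index 3 -> 3 (same)
  Node 1: index 1 -> 1 (same)
  Node 2: index 0 -> 0 (same)
  Node 3: index 2 -> 2 (same)
  Node 4: index 4 -> 4 (same)
  Node 5: index 5 -> 5 (same)
  Node 6: index 6 -> 6 (same)
Nodes that changed position: none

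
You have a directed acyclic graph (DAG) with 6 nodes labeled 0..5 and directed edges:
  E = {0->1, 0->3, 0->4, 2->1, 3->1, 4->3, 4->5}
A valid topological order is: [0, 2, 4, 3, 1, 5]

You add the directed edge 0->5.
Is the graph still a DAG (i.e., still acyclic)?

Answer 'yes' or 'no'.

Given toposort: [0, 2, 4, 3, 1, 5]
Position of 0: index 0; position of 5: index 5
New edge 0->5: forward
Forward edge: respects the existing order. Still a DAG, same toposort still valid.
Still a DAG? yes

Answer: yes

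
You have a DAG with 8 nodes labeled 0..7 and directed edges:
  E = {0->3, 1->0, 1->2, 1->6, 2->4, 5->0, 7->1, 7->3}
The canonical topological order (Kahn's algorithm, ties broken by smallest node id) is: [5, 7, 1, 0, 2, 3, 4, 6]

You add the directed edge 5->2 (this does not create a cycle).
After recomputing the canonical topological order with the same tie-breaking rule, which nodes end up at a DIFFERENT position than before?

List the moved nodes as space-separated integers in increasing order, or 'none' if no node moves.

Old toposort: [5, 7, 1, 0, 2, 3, 4, 6]
Added edge 5->2
Recompute Kahn (smallest-id tiebreak):
  initial in-degrees: [2, 1, 2, 2, 1, 0, 1, 0]
  ready (indeg=0): [5, 7]
  pop 5: indeg[0]->1; indeg[2]->1 | ready=[7] | order so far=[5]
  pop 7: indeg[1]->0; indeg[3]->1 | ready=[1] | order so far=[5, 7]
  pop 1: indeg[0]->0; indeg[2]->0; indeg[6]->0 | ready=[0, 2, 6] | order so far=[5, 7, 1]
  pop 0: indeg[3]->0 | ready=[2, 3, 6] | order so far=[5, 7, 1, 0]
  pop 2: indeg[4]->0 | ready=[3, 4, 6] | order so far=[5, 7, 1, 0, 2]
  pop 3: no out-edges | ready=[4, 6] | order so far=[5, 7, 1, 0, 2, 3]
  pop 4: no out-edges | ready=[6] | order so far=[5, 7, 1, 0, 2, 3, 4]
  pop 6: no out-edges | ready=[] | order so far=[5, 7, 1, 0, 2, 3, 4, 6]
New canonical toposort: [5, 7, 1, 0, 2, 3, 4, 6]
Compare positions:
  Node 0: index 3 -> 3 (same)
  Node 1: index 2 -> 2 (same)
  Node 2: index 4 -> 4 (same)
  Node 3: index 5 -> 5 (same)
  Node 4: index 6 -> 6 (same)
  Node 5: index 0 -> 0 (same)
  Node 6: index 7 -> 7 (same)
  Node 7: index 1 -> 1 (same)
Nodes that changed position: none

Answer: none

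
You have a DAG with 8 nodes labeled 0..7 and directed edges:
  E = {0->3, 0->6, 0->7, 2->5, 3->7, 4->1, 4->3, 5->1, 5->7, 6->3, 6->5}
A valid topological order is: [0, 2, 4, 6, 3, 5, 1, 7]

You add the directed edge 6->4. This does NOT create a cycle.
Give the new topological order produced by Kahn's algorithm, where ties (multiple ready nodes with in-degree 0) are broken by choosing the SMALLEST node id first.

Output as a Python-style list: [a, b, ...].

Old toposort: [0, 2, 4, 6, 3, 5, 1, 7]
Added edge: 6->4
Position of 6 (3) > position of 4 (2). Must reorder: 6 must now come before 4.
Run Kahn's algorithm (break ties by smallest node id):
  initial in-degrees: [0, 2, 0, 3, 1, 2, 1, 3]
  ready (indeg=0): [0, 2]
  pop 0: indeg[3]->2; indeg[6]->0; indeg[7]->2 | ready=[2, 6] | order so far=[0]
  pop 2: indeg[5]->1 | ready=[6] | order so far=[0, 2]
  pop 6: indeg[3]->1; indeg[4]->0; indeg[5]->0 | ready=[4, 5] | order so far=[0, 2, 6]
  pop 4: indeg[1]->1; indeg[3]->0 | ready=[3, 5] | order so far=[0, 2, 6, 4]
  pop 3: indeg[7]->1 | ready=[5] | order so far=[0, 2, 6, 4, 3]
  pop 5: indeg[1]->0; indeg[7]->0 | ready=[1, 7] | order so far=[0, 2, 6, 4, 3, 5]
  pop 1: no out-edges | ready=[7] | order so far=[0, 2, 6, 4, 3, 5, 1]
  pop 7: no out-edges | ready=[] | order so far=[0, 2, 6, 4, 3, 5, 1, 7]
  Result: [0, 2, 6, 4, 3, 5, 1, 7]

Answer: [0, 2, 6, 4, 3, 5, 1, 7]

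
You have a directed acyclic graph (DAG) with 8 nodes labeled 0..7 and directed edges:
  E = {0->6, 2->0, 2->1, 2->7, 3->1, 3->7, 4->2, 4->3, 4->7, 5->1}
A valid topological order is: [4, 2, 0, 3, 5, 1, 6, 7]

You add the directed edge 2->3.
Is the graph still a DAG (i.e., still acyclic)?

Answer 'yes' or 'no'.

Answer: yes

Derivation:
Given toposort: [4, 2, 0, 3, 5, 1, 6, 7]
Position of 2: index 1; position of 3: index 3
New edge 2->3: forward
Forward edge: respects the existing order. Still a DAG, same toposort still valid.
Still a DAG? yes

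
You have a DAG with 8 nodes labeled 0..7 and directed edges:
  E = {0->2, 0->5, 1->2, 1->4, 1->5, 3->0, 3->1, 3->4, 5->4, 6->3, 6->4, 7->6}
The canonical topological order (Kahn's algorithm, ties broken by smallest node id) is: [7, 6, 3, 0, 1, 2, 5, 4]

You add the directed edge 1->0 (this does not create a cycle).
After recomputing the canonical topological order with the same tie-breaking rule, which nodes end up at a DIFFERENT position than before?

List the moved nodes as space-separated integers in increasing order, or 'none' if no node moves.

Answer: 0 1

Derivation:
Old toposort: [7, 6, 3, 0, 1, 2, 5, 4]
Added edge 1->0
Recompute Kahn (smallest-id tiebreak):
  initial in-degrees: [2, 1, 2, 1, 4, 2, 1, 0]
  ready (indeg=0): [7]
  pop 7: indeg[6]->0 | ready=[6] | order so far=[7]
  pop 6: indeg[3]->0; indeg[4]->3 | ready=[3] | order so far=[7, 6]
  pop 3: indeg[0]->1; indeg[1]->0; indeg[4]->2 | ready=[1] | order so far=[7, 6, 3]
  pop 1: indeg[0]->0; indeg[2]->1; indeg[4]->1; indeg[5]->1 | ready=[0] | order so far=[7, 6, 3, 1]
  pop 0: indeg[2]->0; indeg[5]->0 | ready=[2, 5] | order so far=[7, 6, 3, 1, 0]
  pop 2: no out-edges | ready=[5] | order so far=[7, 6, 3, 1, 0, 2]
  pop 5: indeg[4]->0 | ready=[4] | order so far=[7, 6, 3, 1, 0, 2, 5]
  pop 4: no out-edges | ready=[] | order so far=[7, 6, 3, 1, 0, 2, 5, 4]
New canonical toposort: [7, 6, 3, 1, 0, 2, 5, 4]
Compare positions:
  Node 0: index 3 -> 4 (moved)
  Node 1: index 4 -> 3 (moved)
  Node 2: index 5 -> 5 (same)
  Node 3: index 2 -> 2 (same)
  Node 4: index 7 -> 7 (same)
  Node 5: index 6 -> 6 (same)
  Node 6: index 1 -> 1 (same)
  Node 7: index 0 -> 0 (same)
Nodes that changed position: 0 1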